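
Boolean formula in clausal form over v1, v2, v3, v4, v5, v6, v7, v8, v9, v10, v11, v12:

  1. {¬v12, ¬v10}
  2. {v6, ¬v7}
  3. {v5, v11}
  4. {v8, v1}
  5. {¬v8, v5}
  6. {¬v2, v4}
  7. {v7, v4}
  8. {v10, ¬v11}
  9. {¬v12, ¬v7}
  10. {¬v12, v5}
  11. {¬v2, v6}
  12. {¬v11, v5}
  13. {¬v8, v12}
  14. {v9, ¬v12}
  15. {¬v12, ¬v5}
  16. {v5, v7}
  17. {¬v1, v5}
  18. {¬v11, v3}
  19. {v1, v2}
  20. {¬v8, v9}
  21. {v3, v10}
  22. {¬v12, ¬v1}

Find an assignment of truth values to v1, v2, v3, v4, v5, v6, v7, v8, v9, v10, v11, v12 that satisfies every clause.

Pure literal: v3 appears only positively; assign v3 = True.
v4 occurs only positively in the remaining clauses — set v4 = True.
Branch on v1: take v1 = True.
  then v5 is forced to True.
  then v12 is forced to False.
  then v8 is forced to False.
For the remaining variables, v2 = False, v6 = False, v7 = False, v9 = False, v10 = False, v11 = False works.
Every clause has at least one true literal under this assignment.
Check each clause:
  1. {¬v12, ¬v10} — ¬v12 is true.
  2. {v6, ¬v7} — ¬v7 is true.
  3. {v5, v11} — v5 is true.
  4. {v1, v8} — v1 is true.
  5. {v5, ¬v8} — ¬v8 is true.
  6. {¬v2, v4} — v4 is true.
  7. {v4, v7} — v4 is true.
  8. {¬v11, v10} — ¬v11 is true.
  9. {¬v7, ¬v12} — ¬v7 is true.
  10. {¬v12, v5} — ¬v12 is true.
  11. {v6, ¬v2} — ¬v2 is true.
  12. {v5, ¬v11} — v5 is true.
  13. {v12, ¬v8} — ¬v8 is true.
  14. {¬v12, v9} — ¬v12 is true.
  15. {¬v5, ¬v12} — ¬v12 is true.
  16. {v7, v5} — v5 is true.
  17. {v5, ¬v1} — v5 is true.
  18. {v3, ¬v11} — v3 is true.
  19. {v1, v2} — v1 is true.
  20. {¬v8, v9} — ¬v8 is true.
  21. {v3, v10} — v3 is true.
  22. {¬v1, ¬v12} — ¬v12 is true.

v1=T, v2=F, v3=T, v4=T, v5=T, v6=F, v7=F, v8=F, v9=F, v10=F, v11=F, v12=F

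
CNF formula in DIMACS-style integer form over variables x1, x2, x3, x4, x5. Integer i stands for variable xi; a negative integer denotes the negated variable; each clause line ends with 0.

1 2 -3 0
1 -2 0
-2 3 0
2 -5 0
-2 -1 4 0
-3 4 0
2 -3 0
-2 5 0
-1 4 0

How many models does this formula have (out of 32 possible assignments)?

4

The models are:
  x1=F x2=F x3=F x4=F x5=F
  x1=F x2=F x3=F x4=T x5=F
  x1=T x2=F x3=F x4=T x5=F
  x1=T x2=T x3=T x4=T x5=T
That's 4 in total.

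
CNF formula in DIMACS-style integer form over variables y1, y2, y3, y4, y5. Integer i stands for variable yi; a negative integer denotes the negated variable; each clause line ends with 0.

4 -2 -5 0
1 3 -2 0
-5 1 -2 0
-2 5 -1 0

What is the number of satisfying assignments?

Split on y2, then y1.
  y2=T, y1=T: remaining (y3,y4,y5) ∈ {(F,T,T); (T,T,T)} — 2.
  y2=T, y1=F: remaining (y3,y4,y5) ∈ {(T,F,F); (T,T,F)} — 2.
  y2=F, y1=T: y3, y4, y5 free → 2^3 = 8.
  y2=F, y1=F: y3, y4, y5 free → 2^3 = 8.
Total: 2 + 2 + 8 + 8 = 20.

20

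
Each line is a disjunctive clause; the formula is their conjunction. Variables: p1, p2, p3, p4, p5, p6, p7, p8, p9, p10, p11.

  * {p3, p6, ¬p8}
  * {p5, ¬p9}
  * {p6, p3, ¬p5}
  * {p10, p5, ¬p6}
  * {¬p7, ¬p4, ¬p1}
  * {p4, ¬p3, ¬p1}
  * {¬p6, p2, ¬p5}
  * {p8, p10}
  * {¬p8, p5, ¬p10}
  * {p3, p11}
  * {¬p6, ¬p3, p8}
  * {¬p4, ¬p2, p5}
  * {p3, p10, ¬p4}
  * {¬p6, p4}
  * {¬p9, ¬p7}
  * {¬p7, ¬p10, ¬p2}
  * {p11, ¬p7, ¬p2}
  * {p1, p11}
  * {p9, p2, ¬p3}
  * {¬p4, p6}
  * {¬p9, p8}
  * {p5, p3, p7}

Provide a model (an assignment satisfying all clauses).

p1 = 0, p2 = 1, p3 = 1, p4 = 1, p5 = 1, p6 = 1, p7 = 0, p8 = 1, p9 = 0, p10 = 0, p11 = 1

Check each clause:
  1. {¬p8, p3, p6} — p3 is true.
  2. {p5, ¬p9} — p5 is true.
  3. {¬p5, p3, p6} — p3 is true.
  4. {¬p6, p5, p10} — p5 is true.
  5. {¬p7, ¬p1, ¬p4} — ¬p7 is true.
  6. {¬p1, p4, ¬p3} — p4 is true.
  7. {¬p6, ¬p5, p2} — p2 is true.
  8. {p8, p10} — p8 is true.
  9. {¬p10, ¬p8, p5} — p5 is true.
  10. {p11, p3} — p11 is true.
  11. {¬p3, p8, ¬p6} — p8 is true.
  12. {¬p2, ¬p4, p5} — p5 is true.
  13. {¬p4, p10, p3} — p3 is true.
  14. {p4, ¬p6} — p4 is true.
  15. {¬p9, ¬p7} — ¬p7 is true.
  16. {¬p10, ¬p2, ¬p7} — ¬p7 is true.
  17. {p11, ¬p2, ¬p7} — ¬p7 is true.
  18. {p11, p1} — p11 is true.
  19. {p9, ¬p3, p2} — p2 is true.
  20. {¬p4, p6} — p6 is true.
  21. {p8, ¬p9} — p8 is true.
  22. {p3, p5, p7} — p3 is true.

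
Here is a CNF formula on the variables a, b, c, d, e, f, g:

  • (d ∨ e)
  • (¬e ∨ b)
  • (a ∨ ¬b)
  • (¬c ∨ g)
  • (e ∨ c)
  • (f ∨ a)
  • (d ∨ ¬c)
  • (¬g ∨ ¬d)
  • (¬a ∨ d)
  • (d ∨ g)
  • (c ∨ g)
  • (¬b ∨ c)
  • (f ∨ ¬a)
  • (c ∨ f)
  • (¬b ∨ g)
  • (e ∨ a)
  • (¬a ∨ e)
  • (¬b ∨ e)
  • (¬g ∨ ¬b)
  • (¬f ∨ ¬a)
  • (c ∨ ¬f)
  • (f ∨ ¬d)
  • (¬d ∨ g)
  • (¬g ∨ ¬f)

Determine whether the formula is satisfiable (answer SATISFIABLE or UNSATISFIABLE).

UNSATISFIABLE

g = True:
  propagation gives d=False, e=True, b=True; an empty clause results — contradiction.
g = False:
  propagation gives c=False; an empty clause results — contradiction.
Every branch closes, so no satisfying assignment exists.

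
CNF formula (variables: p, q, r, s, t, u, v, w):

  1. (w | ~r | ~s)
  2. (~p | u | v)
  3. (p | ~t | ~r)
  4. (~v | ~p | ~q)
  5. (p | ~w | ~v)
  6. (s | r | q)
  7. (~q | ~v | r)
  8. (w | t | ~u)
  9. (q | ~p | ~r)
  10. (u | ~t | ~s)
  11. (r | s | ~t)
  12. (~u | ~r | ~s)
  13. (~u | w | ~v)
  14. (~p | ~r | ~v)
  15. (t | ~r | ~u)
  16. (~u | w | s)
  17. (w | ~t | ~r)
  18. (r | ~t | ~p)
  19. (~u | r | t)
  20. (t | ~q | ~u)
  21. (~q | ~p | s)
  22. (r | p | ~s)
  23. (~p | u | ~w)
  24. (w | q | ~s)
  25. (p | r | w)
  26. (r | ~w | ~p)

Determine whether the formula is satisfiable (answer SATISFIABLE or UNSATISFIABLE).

SATISFIABLE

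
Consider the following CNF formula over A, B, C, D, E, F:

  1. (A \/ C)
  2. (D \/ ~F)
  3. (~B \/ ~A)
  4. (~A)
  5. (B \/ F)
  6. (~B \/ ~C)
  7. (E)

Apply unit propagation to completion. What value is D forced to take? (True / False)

True

(~A) is a unit clause: A = False.
In (C \/ A), A is now false; C must hold, so C = True.
From (~B \/ ~C) and C = True: B = False.
In (B \/ F), B is now false; F must hold, so F = True.
(D \/ ~F): since F = True, the clause reduces to (D). D = True.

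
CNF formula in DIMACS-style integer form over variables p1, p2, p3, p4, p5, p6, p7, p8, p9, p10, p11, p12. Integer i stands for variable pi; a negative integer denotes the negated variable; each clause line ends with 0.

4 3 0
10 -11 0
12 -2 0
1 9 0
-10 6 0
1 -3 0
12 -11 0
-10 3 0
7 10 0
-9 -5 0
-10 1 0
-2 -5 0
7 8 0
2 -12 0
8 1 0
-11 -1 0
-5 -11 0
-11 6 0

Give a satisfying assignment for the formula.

Pure literal: p4 appears only positively; assign p4 = True.
Pure literal: p5 appears only negated; assign p5 = False.
Branch on p1: take p1 = True.
  then p11 is forced to False.
Branch on p2: take p2 = True.
  then p12 is forced to True.
Set p3 = True and propagate.
For the remaining variables, p6 = True, p7 = True, p8 = True, p9 = True, p10 = True works.
Every clause has at least one true literal under this assignment.

p1 = True, p2 = True, p3 = True, p4 = True, p5 = False, p6 = True, p7 = True, p8 = True, p9 = True, p10 = True, p11 = False, p12 = True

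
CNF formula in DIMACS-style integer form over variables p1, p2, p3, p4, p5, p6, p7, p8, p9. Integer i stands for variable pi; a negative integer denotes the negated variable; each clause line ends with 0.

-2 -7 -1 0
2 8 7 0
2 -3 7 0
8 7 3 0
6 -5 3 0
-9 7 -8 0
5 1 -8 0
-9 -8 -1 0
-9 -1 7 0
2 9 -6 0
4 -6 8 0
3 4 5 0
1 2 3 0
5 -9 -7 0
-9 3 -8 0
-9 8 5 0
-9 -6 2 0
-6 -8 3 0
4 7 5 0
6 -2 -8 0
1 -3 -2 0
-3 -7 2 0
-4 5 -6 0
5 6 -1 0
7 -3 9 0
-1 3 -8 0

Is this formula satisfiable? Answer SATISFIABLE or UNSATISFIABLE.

SATISFIABLE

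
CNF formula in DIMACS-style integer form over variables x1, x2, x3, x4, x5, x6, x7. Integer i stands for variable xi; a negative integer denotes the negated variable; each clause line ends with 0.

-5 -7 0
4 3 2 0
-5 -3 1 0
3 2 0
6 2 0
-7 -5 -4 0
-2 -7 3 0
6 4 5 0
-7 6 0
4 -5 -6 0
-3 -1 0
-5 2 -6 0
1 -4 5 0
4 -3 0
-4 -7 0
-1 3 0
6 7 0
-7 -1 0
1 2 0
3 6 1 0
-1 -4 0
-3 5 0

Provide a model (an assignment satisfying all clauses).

x1=F, x2=T, x3=F, x4=T, x5=T, x6=T, x7=F

Check each clause:
  1. (!x5 || !x7) — !x7 is true.
  2. (x2 || x4 || x3) — x2 is true.
  3. (!x3 || x1 || !x5) — !x3 is true.
  4. (x2 || x3) — x2 is true.
  5. (x6 || x2) — x2 is true.
  6. (!x7 || !x5 || !x4) — !x7 is true.
  7. (x3 || !x7 || !x2) — !x7 is true.
  8. (x5 || x6 || x4) — x4 is true.
  9. (!x7 || x6) — !x7 is true.
  10. (!x5 || !x6 || x4) — x4 is true.
  11. (!x3 || !x1) — !x3 is true.
  12. (x2 || !x5 || !x6) — x2 is true.
  13. (x1 || !x4 || x5) — x5 is true.
  14. (x4 || !x3) — x4 is true.
  15. (!x4 || !x7) — !x7 is true.
  16. (x3 || !x1) — !x1 is true.
  17. (x7 || x6) — x6 is true.
  18. (!x7 || !x1) — !x7 is true.
  19. (x1 || x2) — x2 is true.
  20. (x1 || x6 || x3) — x6 is true.
  21. (!x1 || !x4) — !x1 is true.
  22. (x5 || !x3) — !x3 is true.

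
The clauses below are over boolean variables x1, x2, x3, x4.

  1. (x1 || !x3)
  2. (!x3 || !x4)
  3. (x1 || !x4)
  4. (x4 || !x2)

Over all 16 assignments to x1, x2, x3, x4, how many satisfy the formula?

5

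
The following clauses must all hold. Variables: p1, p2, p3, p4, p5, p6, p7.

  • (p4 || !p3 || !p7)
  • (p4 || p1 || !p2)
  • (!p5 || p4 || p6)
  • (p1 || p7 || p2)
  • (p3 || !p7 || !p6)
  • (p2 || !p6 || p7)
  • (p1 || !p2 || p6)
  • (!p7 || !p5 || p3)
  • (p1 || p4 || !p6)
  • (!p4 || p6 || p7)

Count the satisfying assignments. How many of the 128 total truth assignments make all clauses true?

36

Split on p6, then p7.
  p6=1, p7=1: forces p3=1; p4=1; p1, p2, p5 free → 2^3 = 8.
  p6=1, p7=0: p3, p5 free; 3 ways for (p1,p2,p4) × 2^2 = 12.
  p6=0, p7=1: 12 of the 32 assignments to (p1,p2,p3,p4,p5) work.
  p6=0, p7=0: remaining (p1,p2,p3,p4,p5) ∈ {(1,0,0,0,0); (1,0,1,0,0); (1,1,0,0,0); (1,1,1,0,0)} — 4.
Total: 8 + 12 + 12 + 4 = 36.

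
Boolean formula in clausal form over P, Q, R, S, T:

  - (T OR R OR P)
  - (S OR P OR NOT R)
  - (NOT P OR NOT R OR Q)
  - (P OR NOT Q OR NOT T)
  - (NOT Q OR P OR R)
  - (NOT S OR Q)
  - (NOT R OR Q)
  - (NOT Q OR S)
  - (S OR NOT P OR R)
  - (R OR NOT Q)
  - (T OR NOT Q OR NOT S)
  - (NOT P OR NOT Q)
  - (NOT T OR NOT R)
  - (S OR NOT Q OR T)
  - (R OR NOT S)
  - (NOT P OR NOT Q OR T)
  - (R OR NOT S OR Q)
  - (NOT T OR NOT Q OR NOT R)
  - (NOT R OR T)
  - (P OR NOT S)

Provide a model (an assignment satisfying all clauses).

P = F, Q = F, R = F, S = F, T = T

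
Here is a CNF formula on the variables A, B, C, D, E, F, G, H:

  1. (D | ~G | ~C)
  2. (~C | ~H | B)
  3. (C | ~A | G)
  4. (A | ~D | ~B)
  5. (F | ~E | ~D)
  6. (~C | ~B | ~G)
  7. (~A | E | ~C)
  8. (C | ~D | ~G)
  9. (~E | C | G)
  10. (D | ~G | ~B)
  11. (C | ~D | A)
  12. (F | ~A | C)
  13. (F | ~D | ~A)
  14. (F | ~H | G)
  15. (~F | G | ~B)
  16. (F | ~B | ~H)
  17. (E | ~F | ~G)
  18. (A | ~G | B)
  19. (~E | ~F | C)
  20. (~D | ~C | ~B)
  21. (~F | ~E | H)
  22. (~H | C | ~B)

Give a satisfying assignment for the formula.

Branch on A: take A = False.
Try B = False.
  then G is forced to False.
Try C = True.
  then H is forced to False.
The remaining clauses are satisfied by D = True, E = False, F = True.

A=False, B=False, C=True, D=True, E=False, F=True, G=False, H=False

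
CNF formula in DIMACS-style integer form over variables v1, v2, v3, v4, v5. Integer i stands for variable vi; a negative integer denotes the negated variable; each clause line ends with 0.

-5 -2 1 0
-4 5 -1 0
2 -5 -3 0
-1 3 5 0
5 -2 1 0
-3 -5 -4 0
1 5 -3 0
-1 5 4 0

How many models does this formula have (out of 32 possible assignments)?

9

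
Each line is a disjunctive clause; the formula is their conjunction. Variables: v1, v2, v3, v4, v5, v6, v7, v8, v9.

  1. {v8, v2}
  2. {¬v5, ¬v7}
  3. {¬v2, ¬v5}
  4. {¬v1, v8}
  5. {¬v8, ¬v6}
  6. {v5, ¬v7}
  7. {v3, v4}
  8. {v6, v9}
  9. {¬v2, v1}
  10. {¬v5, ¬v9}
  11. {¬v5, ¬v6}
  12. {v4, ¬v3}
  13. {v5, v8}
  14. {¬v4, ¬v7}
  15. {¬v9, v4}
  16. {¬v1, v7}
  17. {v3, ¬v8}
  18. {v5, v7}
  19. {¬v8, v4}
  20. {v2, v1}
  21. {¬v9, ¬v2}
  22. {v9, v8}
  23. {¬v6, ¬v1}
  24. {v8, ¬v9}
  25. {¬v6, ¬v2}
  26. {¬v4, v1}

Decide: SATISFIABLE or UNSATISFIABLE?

v8 = True:
  propagation gives v6=False, v9=True, v5=False, v7=False; an empty clause results — contradiction.
v8 = False:
  propagation gives v2=True, v5=False; an empty clause results — contradiction.
Every branch closes, so no satisfying assignment exists.

UNSATISFIABLE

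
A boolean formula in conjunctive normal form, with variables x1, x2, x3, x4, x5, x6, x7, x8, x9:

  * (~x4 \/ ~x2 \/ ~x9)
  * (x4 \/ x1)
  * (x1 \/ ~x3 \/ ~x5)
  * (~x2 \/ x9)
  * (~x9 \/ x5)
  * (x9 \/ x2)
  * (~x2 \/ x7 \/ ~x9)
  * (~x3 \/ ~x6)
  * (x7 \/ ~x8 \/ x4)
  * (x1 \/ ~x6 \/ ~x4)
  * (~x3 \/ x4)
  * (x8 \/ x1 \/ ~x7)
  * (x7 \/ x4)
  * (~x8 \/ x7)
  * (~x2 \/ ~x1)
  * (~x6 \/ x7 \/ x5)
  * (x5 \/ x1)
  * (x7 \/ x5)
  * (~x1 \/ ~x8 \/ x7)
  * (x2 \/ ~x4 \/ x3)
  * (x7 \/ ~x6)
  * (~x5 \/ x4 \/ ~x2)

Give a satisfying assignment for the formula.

x1=T  x2=F  x3=F  x4=F  x5=T  x6=F  x7=T  x8=T  x9=T

Check each clause:
  1. (~x9 \/ ~x2 \/ ~x4) — ~x4 is true.
  2. (x4 \/ x1) — x1 is true.
  3. (~x5 \/ ~x3 \/ x1) — x1 is true.
  4. (~x2 \/ x9) — x9 is true.
  5. (x5 \/ ~x9) — x5 is true.
  6. (x9 \/ x2) — x9 is true.
  7. (~x2 \/ ~x9 \/ x7) — ~x2 is true.
  8. (~x3 \/ ~x6) — ~x6 is true.
  9. (x4 \/ ~x8 \/ x7) — x7 is true.
  10. (~x6 \/ ~x4 \/ x1) — x1 is true.
  11. (x4 \/ ~x3) — ~x3 is true.
  12. (x8 \/ x1 \/ ~x7) — x8 is true.
  13. (x7 \/ x4) — x7 is true.
  14. (x7 \/ ~x8) — x7 is true.
  15. (~x1 \/ ~x2) — ~x2 is true.
  16. (~x6 \/ x7 \/ x5) — ~x6 is true.
  17. (x1 \/ x5) — x1 is true.
  18. (x5 \/ x7) — x5 is true.
  19. (~x8 \/ x7 \/ ~x1) — x7 is true.
  20. (x2 \/ ~x4 \/ x3) — ~x4 is true.
  21. (x7 \/ ~x6) — ~x6 is true.
  22. (~x5 \/ x4 \/ ~x2) — ~x2 is true.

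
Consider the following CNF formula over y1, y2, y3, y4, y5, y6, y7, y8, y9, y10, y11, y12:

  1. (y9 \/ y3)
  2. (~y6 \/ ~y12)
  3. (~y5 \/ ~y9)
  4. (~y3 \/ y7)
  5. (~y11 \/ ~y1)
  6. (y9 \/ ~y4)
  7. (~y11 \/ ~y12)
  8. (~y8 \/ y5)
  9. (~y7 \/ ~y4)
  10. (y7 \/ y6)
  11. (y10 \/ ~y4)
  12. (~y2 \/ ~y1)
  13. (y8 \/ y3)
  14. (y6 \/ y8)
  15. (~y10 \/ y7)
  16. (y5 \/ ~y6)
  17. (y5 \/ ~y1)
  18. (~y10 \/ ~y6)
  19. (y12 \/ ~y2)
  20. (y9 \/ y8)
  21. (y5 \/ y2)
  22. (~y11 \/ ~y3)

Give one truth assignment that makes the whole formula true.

Pure literal: y1 appears only negated; assign y1 = False.
Pure literal: y4 appears only negated; assign y4 = False.
Try y2 = True.
  then y12 is forced to True.
  then y6 is forced to False.
  then y11 is forced to False.
  then y7 is forced to True.
  then y8 is forced to True.
  then y5 is forced to True.
  then y9 is forced to False.
  then y3 is forced to True.
y10 is now unconstrained; take y10 = False.

y1 = False, y2 = True, y3 = True, y4 = False, y5 = True, y6 = False, y7 = True, y8 = True, y9 = False, y10 = False, y11 = False, y12 = True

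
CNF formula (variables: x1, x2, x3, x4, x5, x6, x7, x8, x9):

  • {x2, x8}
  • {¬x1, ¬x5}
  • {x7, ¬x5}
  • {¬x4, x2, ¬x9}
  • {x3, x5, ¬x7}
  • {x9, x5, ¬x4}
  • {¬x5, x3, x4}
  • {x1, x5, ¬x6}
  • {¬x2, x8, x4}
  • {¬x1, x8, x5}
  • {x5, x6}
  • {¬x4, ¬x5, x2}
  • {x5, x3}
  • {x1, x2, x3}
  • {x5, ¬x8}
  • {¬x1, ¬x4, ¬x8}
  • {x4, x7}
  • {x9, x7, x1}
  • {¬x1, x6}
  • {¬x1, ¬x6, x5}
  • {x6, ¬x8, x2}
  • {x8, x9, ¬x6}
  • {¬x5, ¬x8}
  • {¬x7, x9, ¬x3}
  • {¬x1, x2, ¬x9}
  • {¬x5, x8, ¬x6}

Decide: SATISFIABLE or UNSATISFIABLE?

Try x1 = False.
Try x2 = True.
Branch on x3: take x3 = True.
For the remaining variables, x4 = True, x5 = True, x6 = False, x7 = True, x8 = False, x9 = True works.
So x1 = False, x2 = True, x3 = True, x4 = True, x5 = True, x6 = False, x7 = True, x8 = False, x9 = True is a satisfying assignment.

SATISFIABLE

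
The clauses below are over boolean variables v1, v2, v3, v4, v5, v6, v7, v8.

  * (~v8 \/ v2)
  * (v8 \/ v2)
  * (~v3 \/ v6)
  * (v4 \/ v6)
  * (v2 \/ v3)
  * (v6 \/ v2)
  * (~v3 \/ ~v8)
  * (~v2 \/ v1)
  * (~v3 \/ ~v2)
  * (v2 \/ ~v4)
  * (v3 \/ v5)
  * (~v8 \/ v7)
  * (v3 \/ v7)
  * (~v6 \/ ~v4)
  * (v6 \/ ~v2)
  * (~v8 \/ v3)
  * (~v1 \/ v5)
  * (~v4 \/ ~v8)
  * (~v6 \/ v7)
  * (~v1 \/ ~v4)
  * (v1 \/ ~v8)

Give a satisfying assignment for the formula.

v1=T, v2=T, v3=F, v4=F, v5=T, v6=T, v7=T, v8=F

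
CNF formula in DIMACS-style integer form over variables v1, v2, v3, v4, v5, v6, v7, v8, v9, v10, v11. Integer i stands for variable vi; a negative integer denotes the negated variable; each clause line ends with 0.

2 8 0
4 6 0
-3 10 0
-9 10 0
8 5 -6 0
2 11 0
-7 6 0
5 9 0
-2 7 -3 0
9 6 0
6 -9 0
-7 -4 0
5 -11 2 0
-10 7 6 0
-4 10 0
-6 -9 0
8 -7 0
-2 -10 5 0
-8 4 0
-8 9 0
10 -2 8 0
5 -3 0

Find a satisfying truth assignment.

Pure literal: v3 appears only negated; assign v3 = False.
Pure literal: v5 appears only positively; assign v5 = True.
Branch on v2: take v2 = True.
Set v4 = True and propagate.
  then v7 is forced to False.
  then v10 is forced to True.
  then v6 is forced to True.
  then v9 is forced to False.
  then v8 is forced to False.
v1, v11 are now unconstrained; take v1 = True, v11 = False.
Check each clause:
  1. (v2 | v8) — v2 is true.
  2. (v4 | v6) — v4 is true.
  3. (~v3 | v10) — v10 is true.
  4. (~v9 | v10) — v10 is true.
  5. (v8 | v5 | ~v6) — v5 is true.
  6. (v2 | v11) — v2 is true.
  7. (~v7 | v6) — ~v7 is true.
  8. (v5 | v9) — v5 is true.
  9. (~v2 | v7 | ~v3) — ~v3 is true.
  10. (v6 | v9) — v6 is true.
  11. (v6 | ~v9) — v6 is true.
  12. (~v7 | ~v4) — ~v7 is true.
  13. (~v11 | v5 | v2) — v5 is true.
  14. (v7 | v6 | ~v10) — v6 is true.
  15. (v10 | ~v4) — v10 is true.
  16. (~v9 | ~v6) — ~v9 is true.
  17. (~v7 | v8) — ~v7 is true.
  18. (~v10 | ~v2 | v5) — v5 is true.
  19. (v4 | ~v8) — ~v8 is true.
  20. (v9 | ~v8) — ~v8 is true.
  21. (~v2 | v10 | v8) — v10 is true.
  22. (v5 | ~v3) — v5 is true.

v1 = T, v2 = T, v3 = F, v4 = T, v5 = T, v6 = T, v7 = F, v8 = F, v9 = F, v10 = T, v11 = F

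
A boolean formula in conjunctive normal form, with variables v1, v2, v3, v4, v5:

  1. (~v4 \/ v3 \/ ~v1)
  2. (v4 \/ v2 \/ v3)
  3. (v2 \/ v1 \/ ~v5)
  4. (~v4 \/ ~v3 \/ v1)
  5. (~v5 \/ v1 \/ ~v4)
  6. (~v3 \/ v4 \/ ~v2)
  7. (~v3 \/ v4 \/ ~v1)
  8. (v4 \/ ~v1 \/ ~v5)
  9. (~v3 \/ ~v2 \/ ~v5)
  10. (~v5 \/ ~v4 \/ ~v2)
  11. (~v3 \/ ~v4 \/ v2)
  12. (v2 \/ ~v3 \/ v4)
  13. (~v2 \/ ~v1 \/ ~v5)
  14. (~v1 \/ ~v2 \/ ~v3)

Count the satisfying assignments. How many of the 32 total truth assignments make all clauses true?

5

Satisfying assignments:
  v1=0 v2=0 v3=0 v4=1 v5=0
  v1=0 v2=1 v3=0 v4=0 v5=0
  v1=0 v2=1 v3=0 v4=0 v5=1
  v1=0 v2=1 v3=0 v4=1 v5=0
  v1=1 v2=1 v3=0 v4=0 v5=0
Count: 5.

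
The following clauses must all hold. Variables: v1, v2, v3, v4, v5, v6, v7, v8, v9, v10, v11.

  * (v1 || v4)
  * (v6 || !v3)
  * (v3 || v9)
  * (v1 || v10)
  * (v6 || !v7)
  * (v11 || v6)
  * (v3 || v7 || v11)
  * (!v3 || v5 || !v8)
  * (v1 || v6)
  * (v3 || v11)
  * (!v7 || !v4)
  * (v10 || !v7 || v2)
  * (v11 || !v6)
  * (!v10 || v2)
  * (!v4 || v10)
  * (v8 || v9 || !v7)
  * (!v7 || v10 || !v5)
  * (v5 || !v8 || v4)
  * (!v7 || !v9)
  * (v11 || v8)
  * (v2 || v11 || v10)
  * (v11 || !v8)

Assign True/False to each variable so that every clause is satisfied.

v1 = True, v2 = False, v3 = True, v4 = False, v5 = False, v6 = True, v7 = False, v8 = False, v9 = False, v10 = False, v11 = True

v1 occurs only positively in the remaining clauses — set v1 = True.
Pure literal: v11 appears only positively; assign v11 = True.
Set v2 = False and propagate.
  then v10 is forced to False.
  then v7 is forced to False.
  then v4 is forced to False.
The remaining clauses are satisfied by v3 = True, v5 = False, v6 = True, v8 = False, v9 = False.
Every clause has at least one true literal under this assignment.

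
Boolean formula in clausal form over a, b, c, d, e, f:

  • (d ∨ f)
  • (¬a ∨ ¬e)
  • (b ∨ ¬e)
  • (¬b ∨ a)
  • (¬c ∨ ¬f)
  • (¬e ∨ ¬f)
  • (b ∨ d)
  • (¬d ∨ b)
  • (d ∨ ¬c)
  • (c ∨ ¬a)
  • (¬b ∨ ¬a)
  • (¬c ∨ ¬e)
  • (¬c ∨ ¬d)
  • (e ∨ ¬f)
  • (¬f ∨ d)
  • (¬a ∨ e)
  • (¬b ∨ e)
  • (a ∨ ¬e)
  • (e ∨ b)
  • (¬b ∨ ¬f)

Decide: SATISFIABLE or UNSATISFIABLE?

UNSATISFIABLE

e = True:
  propagation gives a=False; an empty clause results — contradiction.
e = False:
  propagation gives f=False, d=True, b=True; an empty clause results — contradiction.
Every branch closes, so no satisfying assignment exists.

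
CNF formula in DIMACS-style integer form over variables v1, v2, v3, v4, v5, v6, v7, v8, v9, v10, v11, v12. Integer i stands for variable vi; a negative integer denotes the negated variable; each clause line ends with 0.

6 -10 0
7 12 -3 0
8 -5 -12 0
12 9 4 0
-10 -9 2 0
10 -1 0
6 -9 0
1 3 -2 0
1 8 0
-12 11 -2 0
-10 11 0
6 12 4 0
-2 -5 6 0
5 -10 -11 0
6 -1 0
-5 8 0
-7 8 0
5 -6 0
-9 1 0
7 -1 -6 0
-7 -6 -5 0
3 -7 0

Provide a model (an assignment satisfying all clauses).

v1=False, v2=False, v3=True, v4=True, v5=False, v6=False, v7=True, v8=True, v9=False, v10=False, v11=False, v12=False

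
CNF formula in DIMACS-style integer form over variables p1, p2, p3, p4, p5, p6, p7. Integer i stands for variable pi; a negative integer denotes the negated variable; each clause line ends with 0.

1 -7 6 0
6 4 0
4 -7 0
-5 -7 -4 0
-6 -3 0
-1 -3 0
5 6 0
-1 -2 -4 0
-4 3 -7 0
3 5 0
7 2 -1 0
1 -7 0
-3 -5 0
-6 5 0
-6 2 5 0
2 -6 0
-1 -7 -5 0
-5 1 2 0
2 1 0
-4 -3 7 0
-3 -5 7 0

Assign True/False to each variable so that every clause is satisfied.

p1 = F, p2 = T, p3 = F, p4 = T, p5 = T, p6 = F, p7 = F

Branch on p1: take p1 = False.
  then p7 is forced to False.
  then p2 is forced to True.
Set p3 = False and propagate.
  then p5 is forced to True.
For the remaining variables, p4 = True, p6 = False works.
Every clause has at least one true literal under this assignment.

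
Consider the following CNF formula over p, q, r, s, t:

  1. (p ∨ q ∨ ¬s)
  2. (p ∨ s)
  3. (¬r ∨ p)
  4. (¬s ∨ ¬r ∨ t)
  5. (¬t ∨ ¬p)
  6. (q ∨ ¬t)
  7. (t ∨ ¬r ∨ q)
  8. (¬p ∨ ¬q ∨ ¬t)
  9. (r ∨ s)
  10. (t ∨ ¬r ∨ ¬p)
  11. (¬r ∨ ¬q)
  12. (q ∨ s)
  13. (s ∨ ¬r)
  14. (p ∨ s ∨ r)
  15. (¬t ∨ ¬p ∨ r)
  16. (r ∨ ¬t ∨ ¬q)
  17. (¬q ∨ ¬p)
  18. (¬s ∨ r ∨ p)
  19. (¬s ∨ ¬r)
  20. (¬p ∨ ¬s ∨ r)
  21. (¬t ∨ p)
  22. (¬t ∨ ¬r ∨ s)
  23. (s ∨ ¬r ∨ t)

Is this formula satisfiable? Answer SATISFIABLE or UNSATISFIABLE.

UNSATISFIABLE

r = True:
  propagation gives p=True, t=False; an empty clause results — contradiction.
r = False:
  propagation gives s=True, p=True; an empty clause results — contradiction.
Every branch closes, so no satisfying assignment exists.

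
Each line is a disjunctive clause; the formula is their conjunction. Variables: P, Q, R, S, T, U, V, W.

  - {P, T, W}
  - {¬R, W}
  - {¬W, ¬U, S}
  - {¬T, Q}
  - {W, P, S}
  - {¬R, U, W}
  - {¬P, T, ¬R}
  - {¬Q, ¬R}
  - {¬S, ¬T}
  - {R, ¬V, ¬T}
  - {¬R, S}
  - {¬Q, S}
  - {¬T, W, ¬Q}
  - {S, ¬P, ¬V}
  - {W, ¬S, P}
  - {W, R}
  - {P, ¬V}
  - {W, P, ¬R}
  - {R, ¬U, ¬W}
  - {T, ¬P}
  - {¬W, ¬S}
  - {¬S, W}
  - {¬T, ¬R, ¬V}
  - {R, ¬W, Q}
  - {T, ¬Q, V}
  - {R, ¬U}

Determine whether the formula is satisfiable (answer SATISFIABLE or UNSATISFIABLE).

UNSATISFIABLE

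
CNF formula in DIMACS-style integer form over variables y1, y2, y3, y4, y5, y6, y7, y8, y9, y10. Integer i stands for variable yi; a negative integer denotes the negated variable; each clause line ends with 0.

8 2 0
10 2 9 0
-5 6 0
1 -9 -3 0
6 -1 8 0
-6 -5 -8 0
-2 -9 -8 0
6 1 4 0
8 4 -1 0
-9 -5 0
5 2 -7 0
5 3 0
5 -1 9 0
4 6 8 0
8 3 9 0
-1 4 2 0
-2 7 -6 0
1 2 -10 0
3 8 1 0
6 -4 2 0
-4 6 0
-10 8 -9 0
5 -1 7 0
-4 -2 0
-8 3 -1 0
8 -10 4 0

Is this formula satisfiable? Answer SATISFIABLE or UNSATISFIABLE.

Try y1 = False.
The remaining clauses are satisfied by y2 = True, y3 = True, y4 = False, y5 = True, y6 = True, y7 = True, y8 = False, y9 = False, y10 = False.
Every clause has at least one true literal under this assignment.
So y1=F  y2=T  y3=T  y4=F  y5=T  y6=T  y7=T  y8=F  y9=F  y10=F is a satisfying assignment.

SATISFIABLE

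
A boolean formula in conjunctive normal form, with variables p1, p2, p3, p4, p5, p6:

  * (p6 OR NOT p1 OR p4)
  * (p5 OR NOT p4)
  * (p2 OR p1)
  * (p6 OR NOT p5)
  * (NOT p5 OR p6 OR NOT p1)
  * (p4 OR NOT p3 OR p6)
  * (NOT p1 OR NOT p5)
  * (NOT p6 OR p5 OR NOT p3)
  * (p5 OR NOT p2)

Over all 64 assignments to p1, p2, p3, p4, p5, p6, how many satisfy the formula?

5

The models are:
  p1=0 p2=1 p3=0 p4=0 p5=1 p6=1
  p1=0 p2=1 p3=0 p4=1 p5=1 p6=1
  p1=0 p2=1 p3=1 p4=0 p5=1 p6=1
  p1=0 p2=1 p3=1 p4=1 p5=1 p6=1
  p1=1 p2=0 p3=0 p4=0 p5=0 p6=1
That's 5 in total.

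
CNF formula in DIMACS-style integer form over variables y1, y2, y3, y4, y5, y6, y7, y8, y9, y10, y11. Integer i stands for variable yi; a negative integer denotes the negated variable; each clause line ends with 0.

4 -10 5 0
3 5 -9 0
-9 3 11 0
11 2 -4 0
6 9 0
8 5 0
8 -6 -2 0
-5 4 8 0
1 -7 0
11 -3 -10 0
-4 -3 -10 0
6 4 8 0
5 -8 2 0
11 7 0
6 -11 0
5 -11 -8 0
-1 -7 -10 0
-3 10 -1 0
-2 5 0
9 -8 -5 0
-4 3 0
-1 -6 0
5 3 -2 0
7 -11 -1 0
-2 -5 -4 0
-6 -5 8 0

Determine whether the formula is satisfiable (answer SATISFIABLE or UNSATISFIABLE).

SATISFIABLE

Try y1 = False.
  then y7 is forced to False.
  then y11 is forced to True.
  then y6 is forced to True.
Branch on y2: take y2 = False.
For the remaining variables, y3 = False, y4 = False, y5 = True, y8 = True, y9 = True, y10 = False works.
Every clause has at least one true literal under this assignment.
So y1 = False, y2 = False, y3 = False, y4 = False, y5 = True, y6 = True, y7 = False, y8 = True, y9 = True, y10 = False, y11 = True is a satisfying assignment.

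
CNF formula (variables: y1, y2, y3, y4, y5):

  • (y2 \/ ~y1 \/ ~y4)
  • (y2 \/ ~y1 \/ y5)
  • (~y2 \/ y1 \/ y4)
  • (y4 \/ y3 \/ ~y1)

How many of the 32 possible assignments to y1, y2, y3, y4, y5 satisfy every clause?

19

Case analysis on y1 and y2:
  y1=T, y2=T: y5 free; 3 ways for (y3,y4) × 2^1 = 6.
  y1=T, y2=F: remaining (y3,y4,y5) ∈ {(T,F,T)} — 1.
  y1=F, y2=T: remaining (y3,y4,y5) ∈ {(F,T,F); (F,T,T); (T,T,F); (T,T,T)} — 4.
  y1=F, y2=F: y3, y4, y5 free → 2^3 = 8.
Total: 6 + 1 + 4 + 8 = 19.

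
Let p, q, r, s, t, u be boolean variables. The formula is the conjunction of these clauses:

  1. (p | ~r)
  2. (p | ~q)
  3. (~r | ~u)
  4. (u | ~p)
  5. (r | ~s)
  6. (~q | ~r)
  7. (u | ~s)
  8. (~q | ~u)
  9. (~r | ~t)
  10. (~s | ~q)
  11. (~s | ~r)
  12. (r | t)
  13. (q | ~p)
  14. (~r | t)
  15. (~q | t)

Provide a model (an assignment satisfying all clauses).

p=False, q=False, r=False, s=False, t=True, u=False

Pure literal: s appears only negated; assign s = False.
Set p = False and propagate.
  then r is forced to False.
  then q is forced to False.
  then t is forced to True.
u is now unconstrained; take u = False.
Every clause has at least one true literal under this assignment.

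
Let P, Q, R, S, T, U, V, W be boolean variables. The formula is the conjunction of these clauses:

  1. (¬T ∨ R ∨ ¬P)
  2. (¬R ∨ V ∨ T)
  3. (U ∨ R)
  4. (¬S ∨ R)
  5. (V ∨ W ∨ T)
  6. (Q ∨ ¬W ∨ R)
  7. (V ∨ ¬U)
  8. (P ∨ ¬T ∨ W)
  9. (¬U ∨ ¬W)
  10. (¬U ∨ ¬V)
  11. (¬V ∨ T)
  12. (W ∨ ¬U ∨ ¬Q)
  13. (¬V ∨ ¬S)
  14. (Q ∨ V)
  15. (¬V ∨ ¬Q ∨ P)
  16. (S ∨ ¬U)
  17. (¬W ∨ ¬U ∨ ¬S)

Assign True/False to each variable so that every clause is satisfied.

Try P = True.
For the remaining variables, Q = True, R = True, S = False, T = True, U = False, V = True, W = True works.
Check each clause:
  1. (¬T ∨ R ∨ ¬P) — R is true.
  2. (¬R ∨ V ∨ T) — T is true.
  3. (U ∨ R) — R is true.
  4. (¬S ∨ R) — R is true.
  5. (V ∨ T ∨ W) — W is true.
  6. (R ∨ ¬W ∨ Q) — Q is true.
  7. (¬U ∨ V) — ¬U is true.
  8. (P ∨ ¬T ∨ W) — W is true.
  9. (¬W ∨ ¬U) — ¬U is true.
  10. (¬V ∨ ¬U) — ¬U is true.
  11. (T ∨ ¬V) — T is true.
  12. (W ∨ ¬U ∨ ¬Q) — W is true.
  13. (¬S ∨ ¬V) — ¬S is true.
  14. (V ∨ Q) — Q is true.
  15. (¬V ∨ ¬Q ∨ P) — P is true.
  16. (¬U ∨ S) — ¬U is true.
  17. (¬W ∨ ¬S ∨ ¬U) — ¬U is true.

P=True, Q=True, R=True, S=False, T=True, U=False, V=True, W=True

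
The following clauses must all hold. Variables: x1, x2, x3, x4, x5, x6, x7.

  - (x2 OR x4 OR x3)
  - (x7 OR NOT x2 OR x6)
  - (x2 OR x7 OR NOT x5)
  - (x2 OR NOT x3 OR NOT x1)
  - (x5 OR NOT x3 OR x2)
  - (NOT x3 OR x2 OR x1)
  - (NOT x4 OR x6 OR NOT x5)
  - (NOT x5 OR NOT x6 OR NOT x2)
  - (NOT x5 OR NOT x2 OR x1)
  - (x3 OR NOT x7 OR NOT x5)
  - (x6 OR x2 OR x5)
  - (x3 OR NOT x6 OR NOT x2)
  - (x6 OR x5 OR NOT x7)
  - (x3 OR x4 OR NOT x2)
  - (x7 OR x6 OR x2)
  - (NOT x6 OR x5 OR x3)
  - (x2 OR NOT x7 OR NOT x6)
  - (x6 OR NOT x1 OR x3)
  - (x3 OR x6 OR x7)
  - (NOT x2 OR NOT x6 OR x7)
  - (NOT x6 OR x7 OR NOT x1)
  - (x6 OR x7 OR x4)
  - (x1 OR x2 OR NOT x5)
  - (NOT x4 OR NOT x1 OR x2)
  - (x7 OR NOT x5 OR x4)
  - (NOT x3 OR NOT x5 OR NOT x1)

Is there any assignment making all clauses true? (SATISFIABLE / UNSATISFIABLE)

Branch on x1: take x1 = True.
Branch on x2: take x2 = True.
For the remaining variables, x3 = True, x4 = False, x5 = False, x6 = True, x7 = True works.
So x1=True, x2=True, x3=True, x4=False, x5=False, x6=True, x7=True is a satisfying assignment.

SATISFIABLE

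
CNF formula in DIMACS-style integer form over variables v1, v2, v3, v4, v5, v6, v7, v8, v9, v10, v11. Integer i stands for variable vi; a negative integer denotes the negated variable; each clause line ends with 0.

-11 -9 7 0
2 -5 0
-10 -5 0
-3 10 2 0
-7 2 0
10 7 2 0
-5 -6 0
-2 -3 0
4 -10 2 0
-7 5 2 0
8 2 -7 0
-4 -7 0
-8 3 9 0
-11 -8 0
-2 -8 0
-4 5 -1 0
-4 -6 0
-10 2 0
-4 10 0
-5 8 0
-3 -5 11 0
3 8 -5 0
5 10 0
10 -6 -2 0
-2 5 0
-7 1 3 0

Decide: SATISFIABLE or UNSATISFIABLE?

v2 = True:
  propagation gives v3=False, v8=False, v5=False; an empty clause results — contradiction.
v2 = False:
  propagation gives v5=False, v7=False, v10=True; an empty clause results — contradiction.
Every branch closes, so no satisfying assignment exists.

UNSATISFIABLE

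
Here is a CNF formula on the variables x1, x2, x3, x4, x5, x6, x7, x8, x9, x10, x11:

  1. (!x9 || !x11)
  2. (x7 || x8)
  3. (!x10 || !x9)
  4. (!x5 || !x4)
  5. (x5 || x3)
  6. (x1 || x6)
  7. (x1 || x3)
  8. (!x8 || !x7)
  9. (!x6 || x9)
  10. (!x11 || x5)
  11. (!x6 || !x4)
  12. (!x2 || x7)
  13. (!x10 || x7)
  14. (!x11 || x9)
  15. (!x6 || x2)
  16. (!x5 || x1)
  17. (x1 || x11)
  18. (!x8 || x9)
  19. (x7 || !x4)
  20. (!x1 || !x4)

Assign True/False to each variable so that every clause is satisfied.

x1=True, x2=True, x3=False, x4=False, x5=True, x6=False, x7=True, x8=False, x9=True, x10=False, x11=False

Pure literal: x4 appears only negated; assign x4 = False.
x10 occurs only negated in the remaining clauses — set x10 = False.
Branch on x1: take x1 = True.
For the remaining variables, x2 = True, x3 = False, x5 = True, x6 = False, x7 = True, x8 = False, x9 = True, x11 = False works.
Every clause has at least one true literal under this assignment.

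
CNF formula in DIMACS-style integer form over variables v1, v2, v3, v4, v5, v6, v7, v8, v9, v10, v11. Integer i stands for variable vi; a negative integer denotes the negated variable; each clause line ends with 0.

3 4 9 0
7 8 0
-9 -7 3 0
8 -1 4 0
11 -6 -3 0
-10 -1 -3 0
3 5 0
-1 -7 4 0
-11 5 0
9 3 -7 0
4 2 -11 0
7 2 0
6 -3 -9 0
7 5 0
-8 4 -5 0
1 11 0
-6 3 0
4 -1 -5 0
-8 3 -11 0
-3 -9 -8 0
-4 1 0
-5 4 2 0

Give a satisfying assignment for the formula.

v1=True, v2=False, v3=True, v4=True, v5=True, v6=True, v7=True, v8=False, v9=True, v10=False, v11=True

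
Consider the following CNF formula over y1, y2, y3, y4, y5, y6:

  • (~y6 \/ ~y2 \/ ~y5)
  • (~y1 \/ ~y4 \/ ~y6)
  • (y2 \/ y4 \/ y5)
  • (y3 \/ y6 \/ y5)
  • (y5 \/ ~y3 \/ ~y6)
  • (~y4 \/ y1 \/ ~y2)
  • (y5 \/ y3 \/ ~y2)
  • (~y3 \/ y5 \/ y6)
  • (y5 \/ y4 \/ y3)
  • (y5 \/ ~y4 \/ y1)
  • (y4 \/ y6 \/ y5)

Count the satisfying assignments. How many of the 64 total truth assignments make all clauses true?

20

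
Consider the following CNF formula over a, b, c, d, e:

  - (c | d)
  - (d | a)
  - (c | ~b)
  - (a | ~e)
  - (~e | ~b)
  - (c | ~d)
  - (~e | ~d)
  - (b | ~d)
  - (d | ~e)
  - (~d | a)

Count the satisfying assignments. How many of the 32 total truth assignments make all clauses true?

3

The models are:
  a=1 b=0 c=1 d=0 e=0
  a=1 b=1 c=1 d=0 e=0
  a=1 b=1 c=1 d=1 e=0
That's 3 in total.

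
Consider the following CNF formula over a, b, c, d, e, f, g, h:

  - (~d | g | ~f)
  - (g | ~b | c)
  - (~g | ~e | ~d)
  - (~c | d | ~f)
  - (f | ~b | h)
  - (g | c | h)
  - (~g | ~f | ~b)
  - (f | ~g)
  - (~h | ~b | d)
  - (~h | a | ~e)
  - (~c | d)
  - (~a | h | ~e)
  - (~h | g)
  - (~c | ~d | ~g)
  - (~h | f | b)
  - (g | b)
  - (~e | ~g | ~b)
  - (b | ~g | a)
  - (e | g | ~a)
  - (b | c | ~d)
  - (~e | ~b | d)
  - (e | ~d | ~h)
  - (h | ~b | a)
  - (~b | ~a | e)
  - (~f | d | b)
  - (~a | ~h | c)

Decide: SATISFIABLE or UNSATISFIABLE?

UNSATISFIABLE

b = True:
  g = True:
    propagation gives f=False; an empty clause results — contradiction.
  g = False:
    propagation gives c=True, d=True, f=False, h=True; an empty clause results — contradiction.
b = False:
  propagation gives g=True, f=True, a=True, d=True; an empty clause results — contradiction.
Every branch closes, so no satisfying assignment exists.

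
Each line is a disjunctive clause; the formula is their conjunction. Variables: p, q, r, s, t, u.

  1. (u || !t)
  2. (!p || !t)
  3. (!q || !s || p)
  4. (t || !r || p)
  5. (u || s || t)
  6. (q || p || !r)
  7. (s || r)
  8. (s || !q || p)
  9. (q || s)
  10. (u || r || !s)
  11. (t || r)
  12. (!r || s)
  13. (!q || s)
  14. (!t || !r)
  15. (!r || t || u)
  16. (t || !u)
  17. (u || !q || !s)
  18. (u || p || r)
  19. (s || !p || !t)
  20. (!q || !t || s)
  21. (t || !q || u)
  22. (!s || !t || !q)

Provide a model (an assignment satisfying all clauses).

p=False, q=False, r=False, s=True, t=True, u=True

Check each clause:
  1. (u || !t) — u is true.
  2. (!t || !p) — !p is true.
  3. (!q || p || !s) — !q is true.
  4. (t || p || !r) — !r is true.
  5. (u || s || t) — s is true.
  6. (q || !r || p) — !r is true.
  7. (s || r) — s is true.
  8. (!q || p || s) — s is true.
  9. (q || s) — s is true.
  10. (u || r || !s) — u is true.
  11. (t || r) — t is true.
  12. (!r || s) — s is true.
  13. (!q || s) — s is true.
  14. (!t || !r) — !r is true.
  15. (!r || t || u) — !r is true.
  16. (!u || t) — t is true.
  17. (!q || u || !s) — u is true.
  18. (r || p || u) — u is true.
  19. (s || !p || !t) — s is true.
  20. (s || !t || !q) — s is true.
  21. (!q || u || t) — t is true.
  22. (!t || !s || !q) — !q is true.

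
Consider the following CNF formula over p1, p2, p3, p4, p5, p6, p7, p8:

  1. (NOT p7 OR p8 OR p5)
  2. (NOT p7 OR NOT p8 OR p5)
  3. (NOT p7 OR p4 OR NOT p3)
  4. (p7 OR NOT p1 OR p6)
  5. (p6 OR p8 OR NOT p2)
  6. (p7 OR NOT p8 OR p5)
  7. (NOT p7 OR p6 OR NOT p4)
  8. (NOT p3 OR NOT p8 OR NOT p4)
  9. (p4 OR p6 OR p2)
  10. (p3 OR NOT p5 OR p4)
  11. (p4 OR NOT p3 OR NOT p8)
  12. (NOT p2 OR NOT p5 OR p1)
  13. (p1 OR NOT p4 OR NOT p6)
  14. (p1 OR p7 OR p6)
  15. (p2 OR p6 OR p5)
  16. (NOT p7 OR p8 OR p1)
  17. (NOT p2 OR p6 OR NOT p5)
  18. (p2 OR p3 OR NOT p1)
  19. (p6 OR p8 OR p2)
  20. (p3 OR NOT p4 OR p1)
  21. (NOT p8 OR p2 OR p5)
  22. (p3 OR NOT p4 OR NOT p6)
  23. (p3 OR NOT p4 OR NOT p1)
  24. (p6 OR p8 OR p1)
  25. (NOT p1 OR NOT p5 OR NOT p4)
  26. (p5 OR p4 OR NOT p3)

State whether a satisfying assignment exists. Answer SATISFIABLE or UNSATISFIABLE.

Set p1 = False and propagate.
Set p2 = False and propagate.
For the remaining variables, p3 = True, p4 = False, p5 = True, p6 = True, p7 = False, p8 = False works.
So p1 = False, p2 = False, p3 = True, p4 = False, p5 = True, p6 = True, p7 = False, p8 = False is a satisfying assignment.

SATISFIABLE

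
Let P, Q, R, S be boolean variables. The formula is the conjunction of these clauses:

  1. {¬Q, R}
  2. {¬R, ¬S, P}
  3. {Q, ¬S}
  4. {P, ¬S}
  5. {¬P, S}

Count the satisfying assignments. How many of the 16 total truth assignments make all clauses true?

The models are:
  P=0 Q=0 R=0 S=0
  P=0 Q=0 R=1 S=0
  P=0 Q=1 R=1 S=0
  P=1 Q=1 R=1 S=1
Count: 4.

4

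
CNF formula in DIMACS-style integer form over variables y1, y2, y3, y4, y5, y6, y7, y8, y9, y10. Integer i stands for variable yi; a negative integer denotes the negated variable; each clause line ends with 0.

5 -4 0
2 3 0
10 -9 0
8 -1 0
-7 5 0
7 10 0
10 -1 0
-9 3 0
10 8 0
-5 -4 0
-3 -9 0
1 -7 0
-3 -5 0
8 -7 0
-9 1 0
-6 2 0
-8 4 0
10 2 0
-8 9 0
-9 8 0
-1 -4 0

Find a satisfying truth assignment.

y2 occurs only positively in the remaining clauses — set y2 = True.
Pure literal: y6 appears only negated; assign y6 = False.
Try y1 = False.
  then y7 is forced to False.
  then y10 is forced to True.
  then y9 is forced to False.
  then y8 is forced to False.
Try y3 = False.
Set y4 = False and propagate.
y5 is now unconstrained; take y5 = True.
Every clause has at least one true literal under this assignment.

y1 = F, y2 = T, y3 = F, y4 = F, y5 = T, y6 = F, y7 = F, y8 = F, y9 = F, y10 = T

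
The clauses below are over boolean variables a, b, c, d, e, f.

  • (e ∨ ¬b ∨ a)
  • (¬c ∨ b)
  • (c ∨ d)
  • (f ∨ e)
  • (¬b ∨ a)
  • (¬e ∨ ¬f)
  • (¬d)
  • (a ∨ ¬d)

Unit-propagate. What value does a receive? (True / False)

(¬d) is a unit clause: d = False.
From (d ∨ c) and d = False: c = True.
(b ∨ ¬c): since c = True, the clause reduces to (b). b = True.
In (¬b ∨ a), ¬b is now false; a must hold, so a = True.

True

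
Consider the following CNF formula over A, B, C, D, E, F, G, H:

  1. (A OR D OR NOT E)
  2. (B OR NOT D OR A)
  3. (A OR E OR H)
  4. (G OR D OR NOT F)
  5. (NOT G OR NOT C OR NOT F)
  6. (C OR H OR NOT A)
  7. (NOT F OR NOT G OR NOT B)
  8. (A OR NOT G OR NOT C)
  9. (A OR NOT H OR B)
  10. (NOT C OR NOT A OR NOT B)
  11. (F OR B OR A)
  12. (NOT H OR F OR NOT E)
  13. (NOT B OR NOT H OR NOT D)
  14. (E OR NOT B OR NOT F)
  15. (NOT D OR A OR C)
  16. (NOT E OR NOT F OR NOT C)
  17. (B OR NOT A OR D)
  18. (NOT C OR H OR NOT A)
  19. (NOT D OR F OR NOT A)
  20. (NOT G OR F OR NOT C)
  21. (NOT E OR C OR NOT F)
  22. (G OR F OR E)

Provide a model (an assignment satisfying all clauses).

A=F  B=T  C=T  D=T  E=T  F=F  G=F  H=F

Check each clause:
  1. (NOT E OR D OR A) — D is true.
  2. (A OR NOT D OR B) — B is true.
  3. (E OR H OR A) — E is true.
  4. (G OR D OR NOT F) — NOT F is true.
  5. (NOT C OR NOT G OR NOT F) — NOT G is true.
  6. (C OR H OR NOT A) — C is true.
  7. (NOT G OR NOT F OR NOT B) — NOT G is true.
  8. (NOT G OR A OR NOT C) — NOT G is true.
  9. (A OR NOT H OR B) — NOT H is true.
  10. (NOT A OR NOT B OR NOT C) — NOT A is true.
  11. (B OR F OR A) — B is true.
  12. (F OR NOT H OR NOT E) — NOT H is true.
  13. (NOT B OR NOT H OR NOT D) — NOT H is true.
  14. (NOT B OR NOT F OR E) — NOT F is true.
  15. (NOT D OR A OR C) — C is true.
  16. (NOT C OR NOT E OR NOT F) — NOT F is true.
  17. (NOT A OR D OR B) — B is true.
  18. (NOT A OR NOT C OR H) — NOT A is true.
  19. (NOT A OR F OR NOT D) — NOT A is true.
  20. (NOT G OR NOT C OR F) — NOT G is true.
  21. (NOT F OR C OR NOT E) — C is true.
  22. (G OR F OR E) — E is true.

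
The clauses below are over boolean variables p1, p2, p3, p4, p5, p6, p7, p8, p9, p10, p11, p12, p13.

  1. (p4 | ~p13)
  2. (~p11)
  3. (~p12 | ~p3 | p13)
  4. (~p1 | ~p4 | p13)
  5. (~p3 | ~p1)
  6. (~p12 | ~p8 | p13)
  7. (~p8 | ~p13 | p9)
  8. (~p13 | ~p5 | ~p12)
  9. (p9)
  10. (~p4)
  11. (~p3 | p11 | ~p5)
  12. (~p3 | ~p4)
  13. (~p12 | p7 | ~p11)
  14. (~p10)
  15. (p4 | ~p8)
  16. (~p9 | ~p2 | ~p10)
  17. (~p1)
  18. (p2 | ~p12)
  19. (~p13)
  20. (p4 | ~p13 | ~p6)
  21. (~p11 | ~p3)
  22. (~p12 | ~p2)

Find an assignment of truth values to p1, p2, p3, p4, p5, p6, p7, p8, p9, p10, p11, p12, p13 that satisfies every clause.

p1=F, p2=F, p3=T, p4=F, p5=F, p6=F, p7=T, p8=F, p9=T, p10=F, p11=F, p12=F, p13=F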